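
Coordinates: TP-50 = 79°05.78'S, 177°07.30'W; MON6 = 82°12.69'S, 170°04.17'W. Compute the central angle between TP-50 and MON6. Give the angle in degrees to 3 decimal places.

3.313°

TP-50: φ = -79.09633°, λ = -177.12167°
MON6: φ = -82.21150°, λ = -170.06950°
Δφ = -3.1152°,  Δλ = 7.0522°
a = sin²(Δφ/2) + cos φ₁ cos φ₂ sin²(Δλ/2) = 0.000836
c = 2·arcsin(√a) = 0.057829 rad = 3.3133°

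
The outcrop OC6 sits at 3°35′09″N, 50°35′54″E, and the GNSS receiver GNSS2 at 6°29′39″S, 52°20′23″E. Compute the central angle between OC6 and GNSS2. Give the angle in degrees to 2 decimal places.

10.23°

OC6: φ = +3.58583°, λ = +50.59833°
GNSS2: φ = -6.49417°, λ = +52.33972°
Δφ = -10.0800°,  Δλ = 1.7414°
a = sin²(Δφ/2) + cos φ₁ cos φ₂ sin²(Δλ/2) = 0.007947
c = 2·arcsin(√a) = 0.178527 rad = 10.2288°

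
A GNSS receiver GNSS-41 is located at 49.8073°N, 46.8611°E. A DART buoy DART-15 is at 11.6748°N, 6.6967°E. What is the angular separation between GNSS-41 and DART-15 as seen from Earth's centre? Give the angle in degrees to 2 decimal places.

50.39°

Δφ = -38.1325°,  Δλ = -40.1644°
a = sin²(Δφ/2) + cos φ₁ cos φ₂ sin²(Δλ/2) = 0.181222
c = 2·arcsin(√a) = 0.879476 rad = 50.3902°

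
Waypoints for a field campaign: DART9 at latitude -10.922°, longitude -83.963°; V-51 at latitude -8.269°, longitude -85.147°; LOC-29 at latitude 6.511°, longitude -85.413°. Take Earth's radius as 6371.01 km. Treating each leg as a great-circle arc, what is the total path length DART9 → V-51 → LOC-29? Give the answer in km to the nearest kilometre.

DART9→V-51: c = 0.050588 rad, d = 322.29 km
V-51→LOC-29: c = 0.258001 rad, d = 1643.73 km
Total = 322.29 + 1643.73 = 1966.02 km

1966 km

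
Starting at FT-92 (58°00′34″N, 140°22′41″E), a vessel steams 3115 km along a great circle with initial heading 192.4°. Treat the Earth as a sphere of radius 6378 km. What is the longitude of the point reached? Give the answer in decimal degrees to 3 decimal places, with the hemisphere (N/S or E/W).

FT-92: φ = +58.00944°, λ = +140.37806°
δ = d/R = 3115/6378 = 0.488398 rad
φ₂ = arcsin(sin φ₁ cos δ + cos φ₁ sin δ cos θ)
   = arcsin(0.84814·0.88309 + 0.52978·0.46921·-0.97667) = 30.41082°
λ₂ = λ₁ + atan2(sin θ sin δ cos φ₁, cos δ − sin φ₁ sin φ₂) = 133.66887°

133.669°E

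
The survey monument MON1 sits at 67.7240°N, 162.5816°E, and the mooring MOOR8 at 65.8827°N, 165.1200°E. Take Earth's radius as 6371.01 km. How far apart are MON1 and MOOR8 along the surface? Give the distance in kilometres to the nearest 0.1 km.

Δφ = -1.8413°,  Δλ = 2.5384°
a = sin²(Δφ/2) + cos φ₁ cos φ₂ sin²(Δλ/2) = 0.000334
c = 2·arcsin(√a) = 0.036562 rad = 2.0949°
d = R·c = 6371.01 × 0.036562 = 232.9 km

232.9 km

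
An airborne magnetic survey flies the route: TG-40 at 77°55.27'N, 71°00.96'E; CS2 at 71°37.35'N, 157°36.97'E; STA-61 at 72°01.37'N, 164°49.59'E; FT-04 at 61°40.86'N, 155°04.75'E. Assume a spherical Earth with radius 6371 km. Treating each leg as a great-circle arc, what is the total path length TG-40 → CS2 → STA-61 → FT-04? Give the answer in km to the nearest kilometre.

TG-40: φ = +77.92117°, λ = +71.01600°
CS2: φ = +71.62250°, λ = +157.61617°
STA-61: φ = +72.02283°, λ = +164.82650°
FT-04: φ = +61.68100°, λ = +155.07917°
TG-40→CS2: c = 0.371174 rad, d = 2364.75 km
CS2→STA-61: c = 0.039850 rad, d = 253.88 km
STA-61→FT-04: c = 0.191916 rad, d = 1222.70 km
Total = 2364.75 + 253.88 + 1222.70 = 3841.33 km

3841 km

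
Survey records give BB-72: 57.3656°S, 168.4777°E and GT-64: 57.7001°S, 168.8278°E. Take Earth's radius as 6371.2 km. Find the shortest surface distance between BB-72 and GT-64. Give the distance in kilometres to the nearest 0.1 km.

42.7 km

Δφ = -0.3345°,  Δλ = 0.3501°
a = sin²(Δφ/2) + cos φ₁ cos φ₂ sin²(Δλ/2) = 0.000011
c = 2·arcsin(√a) = 0.006696 rad = 0.3837°
d = R·c = 6371.2 × 0.006696 = 42.7 km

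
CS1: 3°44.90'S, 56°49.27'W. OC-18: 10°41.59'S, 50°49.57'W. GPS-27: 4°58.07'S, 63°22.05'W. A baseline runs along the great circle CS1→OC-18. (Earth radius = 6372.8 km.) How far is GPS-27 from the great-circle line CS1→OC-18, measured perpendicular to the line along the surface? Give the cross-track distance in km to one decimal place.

643.0 km

CS1: φ = -3.74833°, λ = -56.82117°
OC-18: φ = -10.69317°, λ = -50.82617°
GPS-27: φ = -4.96783°, λ = -63.36750°
δ₁₃ = central angle CS1→GPS-27 = 0.115893 rad  (haversine)
θ₁₃ = bearing CS1→GPS-27 = 259.180°,  θ₁₂ = bearing CS1→OC-18 = 139.758°
dₓₜ = R·arcsin(sin δ₁₃ · sin(θ₁₃ − θ₁₂)) = 6372.8·arcsin(0.11563·sin(119.422°)) = 642.962 km
|dₓₜ| = 642.962 km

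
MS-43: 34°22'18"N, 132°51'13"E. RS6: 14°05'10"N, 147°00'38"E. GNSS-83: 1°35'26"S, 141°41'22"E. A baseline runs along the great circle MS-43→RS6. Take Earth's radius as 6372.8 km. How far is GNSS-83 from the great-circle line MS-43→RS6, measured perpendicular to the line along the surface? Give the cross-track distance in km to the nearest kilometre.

MS-43: φ = +34.37167°, λ = +132.85361°
RS6: φ = +14.08611°, λ = +147.01056°
GNSS-83: φ = -1.59056°, λ = +141.68944°
δ₁₃ = central angle MS-43→GNSS-83 = 0.644146 rad  (haversine)
θ₁₃ = bearing MS-43→GNSS-83 = 165.186°,  θ₁₂ = bearing MS-43→RS6 = 144.295°
dₓₜ = R·arcsin(sin δ₁₃ · sin(θ₁₃ − θ₁₂)) = 6372.8·arcsin(0.60052·sin(20.891°)) = 1375.309 km
|dₓₜ| = 1375.309 km

1375 km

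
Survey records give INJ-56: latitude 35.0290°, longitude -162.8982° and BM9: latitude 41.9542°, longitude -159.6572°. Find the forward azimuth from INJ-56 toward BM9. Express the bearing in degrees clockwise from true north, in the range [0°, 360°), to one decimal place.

Δλ = 3.2410°
y = sin Δλ · cos φ₂ = 0.042045
x = cos φ₁ sin φ₂ − sin φ₁ cos φ₂ cos Δλ = 0.121256
θ = atan2(y, x) = 19.1236° → 19.1236° (mod 360°)

19.1°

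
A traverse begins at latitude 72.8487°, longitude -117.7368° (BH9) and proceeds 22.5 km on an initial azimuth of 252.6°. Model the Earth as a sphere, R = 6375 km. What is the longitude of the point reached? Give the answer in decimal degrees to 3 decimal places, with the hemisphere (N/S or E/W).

δ = d/R = 22.5/6375 = 0.003529 rad
φ₂ = arcsin(sin φ₁ cos δ + cos φ₁ sin δ cos θ)
   = arcsin(0.95553·0.99999 + 0.29490·0.00353·-0.29904) = 72.78718°
λ₂ = λ₁ + atan2(sin θ sin δ cos φ₁, cos δ − sin φ₁ sin φ₂) = -118.38890°

118.389°W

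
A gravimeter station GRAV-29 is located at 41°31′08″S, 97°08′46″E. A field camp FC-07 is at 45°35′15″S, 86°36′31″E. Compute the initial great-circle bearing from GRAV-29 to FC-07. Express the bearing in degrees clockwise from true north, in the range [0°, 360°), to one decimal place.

GRAV-29: φ = -41.51889°, λ = +97.14611°
FC-07: φ = -45.58750°, λ = +86.60861°
Δλ = -10.5375°
y = sin Δλ · cos φ₂ = -0.127982
x = cos φ₁ sin φ₂ − sin φ₁ cos φ₂ cos Δλ = -0.078774
θ = atan2(y, x) = -121.6127° → 238.3873° (mod 360°)

238.4°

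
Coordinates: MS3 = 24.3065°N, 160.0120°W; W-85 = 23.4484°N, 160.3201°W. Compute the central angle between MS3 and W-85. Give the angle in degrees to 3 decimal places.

Δφ = -0.8581°,  Δλ = -0.3081°
a = sin²(Δφ/2) + cos φ₁ cos φ₂ sin²(Δλ/2) = 0.000062
c = 2·arcsin(√a) = 0.015763 rad = 0.9032°

0.903°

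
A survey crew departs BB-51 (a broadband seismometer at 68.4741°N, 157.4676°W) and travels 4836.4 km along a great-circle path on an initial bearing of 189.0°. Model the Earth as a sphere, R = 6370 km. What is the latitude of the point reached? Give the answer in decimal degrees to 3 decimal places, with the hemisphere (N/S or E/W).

25.169°N

δ = d/R = 4836.4/6370 = 0.759246 rad
φ₂ = arcsin(sin φ₁ cos δ + cos φ₁ sin δ cos θ)
   = arcsin(0.93025·0.72535 + 0.36692·0.68838·-0.98769) = 25.16919°
λ₂ = λ₁ + atan2(sin θ sin δ cos φ₁, cos δ − sin φ₁ sin φ₂) = -164.30097°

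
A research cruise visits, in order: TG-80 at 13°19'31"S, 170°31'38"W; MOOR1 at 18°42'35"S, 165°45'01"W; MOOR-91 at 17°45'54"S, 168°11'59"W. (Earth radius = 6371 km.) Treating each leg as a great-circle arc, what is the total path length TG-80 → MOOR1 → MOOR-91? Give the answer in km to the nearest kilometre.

TG-80: φ = -13.32528°, λ = -170.52722°
MOOR1: φ = -18.70972°, λ = -165.75028°
MOOR-91: φ = -17.76500°, λ = -168.19972°
TG-80→MOOR1: c = 0.123480 rad, d = 786.69 km
MOOR1→MOOR-91: c = 0.043823 rad, d = 279.19 km
Total = 786.69 + 279.19 = 1065.88 km

1066 km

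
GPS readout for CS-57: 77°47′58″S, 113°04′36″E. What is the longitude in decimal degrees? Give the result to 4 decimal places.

113.0767°E

113° + 4′/60 + 36″/3600 = 113 + 0.06667 + 0.01000 = 113.0767°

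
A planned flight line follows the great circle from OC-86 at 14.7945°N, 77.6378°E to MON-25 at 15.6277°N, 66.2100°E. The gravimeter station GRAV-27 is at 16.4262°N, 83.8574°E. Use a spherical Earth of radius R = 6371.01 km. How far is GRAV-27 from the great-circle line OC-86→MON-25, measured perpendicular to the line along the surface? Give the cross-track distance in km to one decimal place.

δ₁₃ = central angle OC-86→GRAV-27 = 0.108350 rad  (haversine)
θ₁₃ = bearing OC-86→GRAV-27 = 73.940°,  θ₁₂ = bearing OC-86→MON-25 = 275.810°
dₓₜ = R·arcsin(sin δ₁₃ · sin(θ₁₃ − θ₁₂)) = 6371.01·arcsin(0.10814·sin(-201.871°)) = 256.713 km
|dₓₜ| = 256.713 km

256.7 km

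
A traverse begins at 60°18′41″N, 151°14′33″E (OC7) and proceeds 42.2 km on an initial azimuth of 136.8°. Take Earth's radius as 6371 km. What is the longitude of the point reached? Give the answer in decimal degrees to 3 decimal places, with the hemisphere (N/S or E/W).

OC7: φ = +60.31139°, λ = +151.24250°
δ = d/R = 42.2/6371 = 0.006624 rad
φ₂ = arcsin(sin φ₁ cos δ + cos φ₁ sin δ cos θ)
   = arcsin(0.86873·0.99998 + 0.49529·0.00662·-0.72897) = 60.03371°
λ₂ = λ₁ + atan2(sin θ sin δ cos φ₁, cos δ − sin φ₁ sin φ₂) = 151.76262°

151.763°E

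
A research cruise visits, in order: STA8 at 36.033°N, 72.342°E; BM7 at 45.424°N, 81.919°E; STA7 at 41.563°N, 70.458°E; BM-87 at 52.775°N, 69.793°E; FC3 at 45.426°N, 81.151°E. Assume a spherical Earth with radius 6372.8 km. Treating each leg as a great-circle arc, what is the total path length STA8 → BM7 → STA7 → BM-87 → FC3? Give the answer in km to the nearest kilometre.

STA8→BM7: c = 0.206827 rad, d = 1318.07 km
BM7→STA7: c = 0.159801 rad, d = 1018.38 km
STA7→BM-87: c = 0.195843 rad, d = 1248.07 km
BM-87→FC3: c = 0.182072 rad, d = 1160.31 km
Total = 1318.07 + 1018.38 + 1248.07 + 1160.31 = 4744.82 km

4745 km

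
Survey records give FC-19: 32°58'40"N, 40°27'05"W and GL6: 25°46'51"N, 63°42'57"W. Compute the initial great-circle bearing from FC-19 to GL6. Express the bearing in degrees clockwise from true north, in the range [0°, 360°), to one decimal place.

256.5°

FC-19: φ = +32.97778°, λ = -40.45139°
GL6: φ = +25.78083°, λ = -63.71583°
Δλ = -23.2644°
y = sin Δλ · cos φ₂ = -0.355661
x = cos φ₁ sin φ₂ − sin φ₁ cos φ₂ cos Δλ = -0.085428
θ = atan2(y, x) = -103.5063° → 256.4937° (mod 360°)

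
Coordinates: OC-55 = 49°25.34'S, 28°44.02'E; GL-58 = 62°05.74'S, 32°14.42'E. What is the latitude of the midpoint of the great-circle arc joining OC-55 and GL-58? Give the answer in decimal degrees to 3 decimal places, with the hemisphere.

OC-55: φ = -49.42233°, λ = +28.73367°
GL-58: φ = -62.09567°, λ = +32.24033°
Bx = cos φ₂ cos Δλ = 0.467120,  By = cos φ₂ sin Δλ = 0.028625
φₘ = atan2(sin φ₁ + sin φ₂, √((cos φ₁ + Bx)² + By²)) = -55.77115°
λₘ = λ₁ + atan2(By, cos φ₁ + Bx) = 30.20085°

55.771°S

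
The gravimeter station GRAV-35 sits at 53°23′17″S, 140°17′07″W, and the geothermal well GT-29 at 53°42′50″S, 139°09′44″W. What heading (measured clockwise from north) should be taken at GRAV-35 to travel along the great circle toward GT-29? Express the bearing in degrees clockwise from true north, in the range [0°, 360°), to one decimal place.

GRAV-35: φ = -53.38806°, λ = -140.28528°
GT-29: φ = -53.71389°, λ = -139.16222°
Δλ = 1.1231°
y = sin Δλ · cos φ₂ = 0.011599
x = cos φ₁ sin φ₂ − sin φ₁ cos φ₂ cos Δλ = -0.005778
θ = atan2(y, x) = 116.4794° → 116.4794° (mod 360°)

116.5°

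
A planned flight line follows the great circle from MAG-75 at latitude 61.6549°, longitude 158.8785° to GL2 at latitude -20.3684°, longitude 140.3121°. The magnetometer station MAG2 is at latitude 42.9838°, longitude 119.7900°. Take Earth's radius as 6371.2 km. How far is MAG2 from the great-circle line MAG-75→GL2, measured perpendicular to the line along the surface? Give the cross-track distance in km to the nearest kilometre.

δ₁₃ = central angle MAG-75→MAG2 = 0.516341 rad  (haversine)
θ₁₃ = bearing MAG-75→MAG2 = 249.112°,  θ₁₂ = bearing MAG-75→GL2 = 197.488°
dₓₜ = R·arcsin(sin δ₁₃ · sin(θ₁₃ − θ₁₂)) = 6371.2·arcsin(0.49370·sin(51.624°)) = 2532.017 km
|dₓₜ| = 2532.017 km

2532 km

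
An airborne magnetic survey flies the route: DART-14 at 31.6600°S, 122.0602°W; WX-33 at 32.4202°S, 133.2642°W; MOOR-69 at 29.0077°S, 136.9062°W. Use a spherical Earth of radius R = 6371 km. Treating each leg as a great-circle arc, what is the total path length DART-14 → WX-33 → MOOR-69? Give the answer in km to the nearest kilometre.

DART-14→WX-33: c = 0.166214 rad, d = 1058.95 km
WX-33→MOOR-69: c = 0.080819 rad, d = 514.90 km
Total = 1058.95 + 514.90 = 1573.84 km

1574 km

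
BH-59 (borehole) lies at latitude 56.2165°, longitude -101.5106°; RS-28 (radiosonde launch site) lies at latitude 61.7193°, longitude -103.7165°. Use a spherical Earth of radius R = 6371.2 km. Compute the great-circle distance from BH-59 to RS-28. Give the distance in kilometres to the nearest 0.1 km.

Δφ = 5.5028°,  Δλ = -2.2059°
a = sin²(Δφ/2) + cos φ₁ cos φ₂ sin²(Δλ/2) = 0.002402
c = 2·arcsin(√a) = 0.098057 rad = 5.6182°
d = R·c = 6371.2 × 0.098057 = 624.7 km

624.7 km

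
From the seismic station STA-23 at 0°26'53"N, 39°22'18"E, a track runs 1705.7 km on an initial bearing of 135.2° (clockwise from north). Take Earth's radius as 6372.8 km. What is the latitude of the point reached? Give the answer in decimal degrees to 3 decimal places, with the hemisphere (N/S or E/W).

10.376°S

STA-23: φ = +0.44806°, λ = +39.37167°
δ = d/R = 1705.7/6372.8 = 0.267653 rad
φ₂ = arcsin(sin φ₁ cos δ + cos φ₁ sin δ cos θ)
   = arcsin(0.00782·0.96439 + 0.99997·0.26447·-0.70957) = -10.37629°
λ₂ = λ₁ + atan2(sin θ sin δ cos φ₁, cos δ − sin φ₁ sin φ₂) = 50.29248°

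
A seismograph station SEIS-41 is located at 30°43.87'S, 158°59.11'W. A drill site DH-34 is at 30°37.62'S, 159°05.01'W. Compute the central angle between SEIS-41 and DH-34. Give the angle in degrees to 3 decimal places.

SEIS-41: φ = -30.73117°, λ = -158.98517°
DH-34: φ = -30.62700°, λ = -159.08350°
Δφ = 0.1042°,  Δλ = -0.0983°
a = sin²(Δφ/2) + cos φ₁ cos φ₂ sin²(Δλ/2) = 0.000001
c = 2·arcsin(√a) = 0.002342 rad = 0.1342°

0.134°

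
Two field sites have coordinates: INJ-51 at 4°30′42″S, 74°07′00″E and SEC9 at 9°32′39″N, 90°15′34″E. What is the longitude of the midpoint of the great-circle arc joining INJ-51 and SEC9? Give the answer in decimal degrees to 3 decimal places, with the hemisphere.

82.144°E

INJ-51: φ = -4.51167°, λ = +74.11667°
SEC9: φ = +9.54417°, λ = +90.25944°
Bx = cos φ₂ cos Δλ = 0.947276,  By = cos φ₂ sin Δλ = 0.274183
φₘ = atan2(sin φ₁ + sin φ₂, √((cos φ₁ + Bx)² + By²)) = 2.54139°
λₘ = λ₁ + atan2(By, cos φ₁ + Bx) = 82.14404°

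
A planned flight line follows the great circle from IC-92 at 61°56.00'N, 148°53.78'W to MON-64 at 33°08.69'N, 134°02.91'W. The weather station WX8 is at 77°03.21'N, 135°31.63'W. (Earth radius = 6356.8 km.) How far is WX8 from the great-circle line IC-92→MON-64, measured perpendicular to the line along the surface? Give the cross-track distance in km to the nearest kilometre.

IC-92: φ = +61.93333°, λ = -148.89633°
MON-64: φ = +33.14483°, λ = -134.04850°
WX8: φ = +77.05350°, λ = -135.52717°
δ₁₃ = central angle IC-92→WX8 = 0.274635 rad  (haversine)
θ₁₃ = bearing IC-92→WX8 = 11.012°,  θ₁₂ = bearing IC-92→MON-64 = 154.846°
dₓₜ = R·arcsin(sin δ₁₃ · sin(θ₁₃ − θ₁₂)) = 6356.8·arcsin(0.27120·sin(-143.834°)) = -1021.745 km
|dₓₜ| = 1021.745 km

1022 km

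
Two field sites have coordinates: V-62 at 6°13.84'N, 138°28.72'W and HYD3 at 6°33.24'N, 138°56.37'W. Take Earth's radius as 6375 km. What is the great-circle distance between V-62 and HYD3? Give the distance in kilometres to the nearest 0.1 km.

62.4 km

V-62: φ = +6.23067°, λ = -138.47867°
HYD3: φ = +6.55400°, λ = -138.93950°
Δφ = 0.3233°,  Δλ = -0.4608°
a = sin²(Δφ/2) + cos φ₁ cos φ₂ sin²(Δλ/2) = 0.000024
c = 2·arcsin(√a) = 0.009784 rad = 0.5606°
d = R·c = 6375 × 0.009784 = 62.4 km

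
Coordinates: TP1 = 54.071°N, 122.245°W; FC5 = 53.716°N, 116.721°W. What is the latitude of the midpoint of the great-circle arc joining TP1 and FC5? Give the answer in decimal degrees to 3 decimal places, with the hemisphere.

53.925°N

Bx = cos φ₂ cos Δλ = 0.589040,  By = cos φ₂ sin Δλ = 0.056967
φₘ = atan2(sin φ₁ + sin φ₂, √((cos φ₁ + Bx)² + By²)) = 53.92520°
λₘ = λ₁ + atan2(By, cos φ₁ + Bx) = -119.47126°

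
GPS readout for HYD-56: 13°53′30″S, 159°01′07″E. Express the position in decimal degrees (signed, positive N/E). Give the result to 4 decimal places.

-13.8917°, +159.0186°

lat: 13.8917° S → -13.8917°
lon: 159.0186° E → +159.0186°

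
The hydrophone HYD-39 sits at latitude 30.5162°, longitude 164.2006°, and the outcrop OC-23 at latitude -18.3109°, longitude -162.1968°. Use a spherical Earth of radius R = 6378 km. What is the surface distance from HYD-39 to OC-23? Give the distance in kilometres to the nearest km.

6518 km

Δφ = -48.8271°,  Δλ = 33.6026°
a = sin²(Δφ/2) + cos φ₁ cos φ₂ sin²(Δλ/2) = 0.239167
c = 2·arcsin(√a) = 1.021995 rad = 58.5560°
d = R·c = 6378 × 1.021995 = 6518.3 km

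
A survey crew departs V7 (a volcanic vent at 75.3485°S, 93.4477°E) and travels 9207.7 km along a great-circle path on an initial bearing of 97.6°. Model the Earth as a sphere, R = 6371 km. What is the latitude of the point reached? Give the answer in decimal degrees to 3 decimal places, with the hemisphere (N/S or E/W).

8.878°S

δ = d/R = 9207.7/6371 = 1.445252 rad
φ₂ = arcsin(sin φ₁ cos δ + cos φ₁ sin δ cos θ)
   = arcsin(-0.96748·0.12521 + 0.25294·0.99213·-0.13226) = -8.87810°
λ₂ = λ₁ + atan2(sin θ sin δ cos φ₁, cos δ − sin φ₁ sin φ₂) = -171.01854°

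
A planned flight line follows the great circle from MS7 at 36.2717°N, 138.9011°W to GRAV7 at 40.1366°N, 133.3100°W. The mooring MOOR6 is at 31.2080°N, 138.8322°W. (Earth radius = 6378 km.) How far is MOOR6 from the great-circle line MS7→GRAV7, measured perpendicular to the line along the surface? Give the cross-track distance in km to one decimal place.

416.2 km

δ₁₃ = central angle MS7→MOOR6 = 0.088384 rad  (haversine)
θ₁₃ = bearing MS7→MOOR6 = 179.332°,  θ₁₂ = bearing MS7→GRAV7 = 46.960°
dₓₜ = R·arcsin(sin δ₁₃ · sin(θ₁₃ − θ₁₂)) = 6378·arcsin(0.08827·sin(132.372°)) = 416.212 km
|dₓₜ| = 416.212 km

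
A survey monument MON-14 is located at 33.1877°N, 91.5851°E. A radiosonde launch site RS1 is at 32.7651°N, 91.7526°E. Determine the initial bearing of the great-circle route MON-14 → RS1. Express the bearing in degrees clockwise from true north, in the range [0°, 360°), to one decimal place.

Δλ = 0.1675°
y = sin Δλ · cos φ₂ = 0.002458
x = cos φ₁ sin φ₂ − sin φ₁ cos φ₂ cos Δλ = -0.007374
θ = atan2(y, x) = 161.5624° → 161.5624° (mod 360°)

161.6°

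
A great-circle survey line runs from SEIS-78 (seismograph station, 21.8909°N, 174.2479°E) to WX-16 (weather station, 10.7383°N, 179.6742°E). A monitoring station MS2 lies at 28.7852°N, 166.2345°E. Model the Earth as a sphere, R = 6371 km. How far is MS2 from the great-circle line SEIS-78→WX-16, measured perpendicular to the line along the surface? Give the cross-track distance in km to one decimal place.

δ₁₃ = central angle SEIS-78→MS2 = 0.174414 rad  (haversine)
θ₁₃ = bearing SEIS-78→MS2 = 315.245°,  θ₁₂ = bearing SEIS-78→WX-16 = 154.152°
dₓₜ = R·arcsin(sin δ₁₃ · sin(θ₁₃ − θ₁₂)) = 6371·arcsin(0.17353·sin(161.093°)) = 358.423 km
|dₓₜ| = 358.423 km

358.4 km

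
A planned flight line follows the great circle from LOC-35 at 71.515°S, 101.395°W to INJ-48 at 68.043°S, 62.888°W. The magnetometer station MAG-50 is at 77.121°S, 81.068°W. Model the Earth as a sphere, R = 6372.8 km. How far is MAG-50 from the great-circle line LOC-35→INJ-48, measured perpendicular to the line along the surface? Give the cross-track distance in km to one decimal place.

670.9 km

δ₁₃ = central angle LOC-35→MAG-50 = 0.135631 rad  (haversine)
θ₁₃ = bearing LOC-35→MAG-50 = 145.066°,  θ₁₂ = bearing LOC-35→INJ-48 = 94.068°
dₓₜ = R·arcsin(sin δ₁₃ · sin(θ₁₃ − θ₁₂)) = 6372.8·arcsin(0.13522·sin(50.998°)) = 670.887 km
|dₓₜ| = 670.887 km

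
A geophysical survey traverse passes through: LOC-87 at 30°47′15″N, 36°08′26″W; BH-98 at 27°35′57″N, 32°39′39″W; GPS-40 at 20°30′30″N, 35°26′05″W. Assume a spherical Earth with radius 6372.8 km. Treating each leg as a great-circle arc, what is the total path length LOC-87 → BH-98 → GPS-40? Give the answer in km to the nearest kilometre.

LOC-87: φ = +30.78750°, λ = -36.14056°
BH-98: φ = +27.59917°, λ = -32.66083°
GPS-40: φ = +20.50833°, λ = -35.43472°
LOC-87→BH-98: c = 0.076850 rad, d = 489.75 km
BH-98→GPS-40: c = 0.131402 rad, d = 837.40 km
Total = 489.75 + 837.40 = 1327.15 km

1327 km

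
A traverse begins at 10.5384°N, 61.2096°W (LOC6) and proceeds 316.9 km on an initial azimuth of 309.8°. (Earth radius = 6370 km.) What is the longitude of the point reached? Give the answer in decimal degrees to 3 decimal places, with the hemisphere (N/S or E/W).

δ = d/R = 316.9/6370 = 0.049749 rad
φ₂ = arcsin(sin φ₁ cos δ + cos φ₁ sin δ cos θ)
   = arcsin(0.18289·0.99876 + 0.98313·0.04973·0.64011) = 12.35469°
λ₂ = λ₁ + atan2(sin θ sin δ cos φ₁, cos δ − sin φ₁ sin φ₂) = -63.45108°

63.451°W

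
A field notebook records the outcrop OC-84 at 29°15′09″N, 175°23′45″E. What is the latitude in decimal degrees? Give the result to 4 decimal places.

29.2525°N

29° + 15′/60 + 9″/3600 = 29 + 0.25000 + 0.00250 = 29.2525°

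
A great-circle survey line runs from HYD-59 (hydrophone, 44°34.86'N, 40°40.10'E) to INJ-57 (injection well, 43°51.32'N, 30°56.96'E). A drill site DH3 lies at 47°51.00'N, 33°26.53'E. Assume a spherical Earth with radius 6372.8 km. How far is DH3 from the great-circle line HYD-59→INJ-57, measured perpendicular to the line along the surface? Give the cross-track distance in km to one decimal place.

411.0 km

HYD-59: φ = +44.58100°, λ = +40.66833°
INJ-57: φ = +43.85533°, λ = +30.94933°
DH3: φ = +47.85000°, λ = +33.44217°
δ₁₃ = central angle HYD-59→DH3 = 0.104197 rad  (haversine)
θ₁₃ = bearing HYD-59→DH3 = 305.749°,  θ₁₂ = bearing HYD-59→INJ-57 = 267.460°
dₓₜ = R·arcsin(sin δ₁₃ · sin(θ₁₃ − θ₁₂)) = 6372.8·arcsin(0.10401·sin(38.289°)) = 410.990 km
|dₓₜ| = 410.990 km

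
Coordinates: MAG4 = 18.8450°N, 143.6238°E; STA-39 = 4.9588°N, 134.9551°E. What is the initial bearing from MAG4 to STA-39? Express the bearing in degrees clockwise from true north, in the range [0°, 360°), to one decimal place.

212.4°

Δλ = -8.6687°
y = sin Δλ · cos φ₂ = -0.150157
x = cos φ₁ sin φ₂ − sin φ₁ cos φ₂ cos Δλ = -0.236318
θ = atan2(y, x) = -147.5681° → 212.4319° (mod 360°)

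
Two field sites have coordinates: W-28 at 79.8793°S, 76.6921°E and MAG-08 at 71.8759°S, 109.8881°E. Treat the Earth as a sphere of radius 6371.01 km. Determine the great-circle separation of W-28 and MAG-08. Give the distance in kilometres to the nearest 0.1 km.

1232.7 km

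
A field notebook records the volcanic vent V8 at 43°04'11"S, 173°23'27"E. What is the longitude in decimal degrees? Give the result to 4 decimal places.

173.3908°E

173° + 23′/60 + 27″/3600 = 173 + 0.38333 + 0.00750 = 173.3908°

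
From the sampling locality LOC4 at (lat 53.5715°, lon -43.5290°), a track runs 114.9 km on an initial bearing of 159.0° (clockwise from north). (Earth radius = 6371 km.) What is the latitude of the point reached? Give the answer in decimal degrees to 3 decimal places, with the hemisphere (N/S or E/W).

52.605°N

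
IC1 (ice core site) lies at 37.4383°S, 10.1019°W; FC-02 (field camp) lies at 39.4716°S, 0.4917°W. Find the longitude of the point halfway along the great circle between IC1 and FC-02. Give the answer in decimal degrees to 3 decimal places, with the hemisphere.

5.365°W

Bx = cos φ₂ cos Δλ = 0.761107,  By = cos φ₂ sin Δλ = 0.128871
φₘ = atan2(sin φ₁ + sin φ₂, √((cos φ₁ + Bx)² + By²)) = -38.55321°
λₘ = λ₁ + atan2(By, cos φ₁ + Bx) = -5.36468°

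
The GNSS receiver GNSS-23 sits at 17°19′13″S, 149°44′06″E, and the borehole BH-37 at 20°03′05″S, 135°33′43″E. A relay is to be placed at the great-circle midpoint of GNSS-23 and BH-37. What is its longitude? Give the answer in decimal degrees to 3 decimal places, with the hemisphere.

GNSS-23: φ = -17.32028°, λ = +149.73500°
BH-37: φ = -20.05139°, λ = +135.56194°
Bx = cos φ₂ cos Δλ = 0.910791,  By = cos φ₂ sin Δλ = -0.230010
φₘ = atan2(sin φ₁ + sin φ₂, √((cos φ₁ + Bx)² + By²)) = -18.81957°
λₘ = λ₁ + atan2(By, cos φ₁ + Bx) = 142.70590°

142.706°E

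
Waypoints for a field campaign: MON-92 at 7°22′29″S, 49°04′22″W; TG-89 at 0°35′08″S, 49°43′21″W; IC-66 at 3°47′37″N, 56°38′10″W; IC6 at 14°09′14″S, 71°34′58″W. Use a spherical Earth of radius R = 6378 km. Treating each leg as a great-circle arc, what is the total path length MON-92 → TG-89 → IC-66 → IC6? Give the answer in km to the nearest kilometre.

MON-92: φ = -7.37472°, λ = -49.07278°
TG-89: φ = -0.58556°, λ = -49.72250°
IC-66: φ = +3.79361°, λ = -56.63611°
IC6: φ = -14.15389°, λ = -71.58278°
MON-92→TG-89: c = 0.119031 rad, d = 759.18 km
TG-89→IC-66: c = 0.142770 rad, d = 910.59 km
IC-66→IC6: c = 0.406262 rad, d = 2591.14 km
Total = 759.18 + 910.59 + 2591.14 = 4260.91 km

4261 km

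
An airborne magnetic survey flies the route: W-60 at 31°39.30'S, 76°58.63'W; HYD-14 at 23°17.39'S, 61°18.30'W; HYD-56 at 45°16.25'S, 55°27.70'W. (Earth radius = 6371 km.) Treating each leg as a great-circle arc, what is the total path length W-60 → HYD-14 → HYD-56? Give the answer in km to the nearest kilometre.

4302 km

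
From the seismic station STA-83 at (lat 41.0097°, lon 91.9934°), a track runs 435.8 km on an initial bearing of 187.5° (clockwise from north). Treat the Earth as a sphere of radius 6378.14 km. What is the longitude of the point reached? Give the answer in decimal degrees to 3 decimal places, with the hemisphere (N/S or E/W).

91.353°E

δ = d/R = 435.8/6378.14 = 0.068327 rad
φ₂ = arcsin(sin φ₁ cos δ + cos φ₁ sin δ cos θ)
   = arcsin(0.65619·0.99767 + 0.75460·0.06827·-0.99144) = 37.12651°
λ₂ = λ₁ + atan2(sin θ sin δ cos φ₁, cos δ − sin φ₁ sin φ₂) = 91.35299°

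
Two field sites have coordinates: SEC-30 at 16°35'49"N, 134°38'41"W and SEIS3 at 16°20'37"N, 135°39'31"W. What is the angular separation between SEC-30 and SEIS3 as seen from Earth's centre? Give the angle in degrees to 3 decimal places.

SEC-30: φ = +16.59694°, λ = -134.64472°
SEIS3: φ = +16.34361°, λ = -135.65861°
Δφ = -0.2533°,  Δλ = -1.0139°
a = sin²(Δφ/2) + cos φ₁ cos φ₂ sin²(Δλ/2) = 0.000077
c = 2·arcsin(√a) = 0.017536 rad = 1.0047°

1.005°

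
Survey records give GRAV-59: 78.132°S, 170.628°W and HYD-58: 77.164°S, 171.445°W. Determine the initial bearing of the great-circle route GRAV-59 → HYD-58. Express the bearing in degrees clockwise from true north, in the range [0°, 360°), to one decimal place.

Δλ = -0.8170°
y = sin Δλ · cos φ₂ = -0.003168
x = cos φ₁ sin φ₂ − sin φ₁ cos φ₂ cos Δλ = 0.016872
θ = atan2(y, x) = -10.6337° → 349.3663° (mod 360°)

349.4°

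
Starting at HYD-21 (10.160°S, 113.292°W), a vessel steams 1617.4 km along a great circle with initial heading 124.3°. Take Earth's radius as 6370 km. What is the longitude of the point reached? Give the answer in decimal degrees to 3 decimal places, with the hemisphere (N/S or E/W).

δ = d/R = 1617.4/6370 = 0.253909 rad
φ₂ = arcsin(sin φ₁ cos δ + cos φ₁ sin δ cos θ)
   = arcsin(-0.17640·0.96794 + 0.98432·0.25119·-0.56353) = -18.06369°
λ₂ = λ₁ + atan2(sin θ sin δ cos φ₁, cos δ − sin φ₁ sin φ₂) = -100.68485°

100.685°W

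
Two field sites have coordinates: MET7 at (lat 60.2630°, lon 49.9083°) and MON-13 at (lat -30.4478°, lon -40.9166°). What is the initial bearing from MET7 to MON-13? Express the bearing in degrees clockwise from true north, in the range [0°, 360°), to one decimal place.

254.4°

Δλ = -90.8249°
y = sin Δλ · cos φ₂ = -0.862002
x = cos φ₁ sin φ₂ − sin φ₁ cos φ₂ cos Δλ = -0.240583
θ = atan2(y, x) = -105.5943° → 254.4057° (mod 360°)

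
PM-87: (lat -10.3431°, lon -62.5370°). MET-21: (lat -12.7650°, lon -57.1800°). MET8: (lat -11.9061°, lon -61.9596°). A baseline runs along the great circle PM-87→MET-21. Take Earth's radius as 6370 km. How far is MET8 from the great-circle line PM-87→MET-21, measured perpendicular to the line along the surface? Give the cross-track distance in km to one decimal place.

130.3 km

δ₁₃ = central angle PM-87→MET8 = 0.029016 rad  (haversine)
θ₁₃ = bearing PM-87→MET8 = 160.131°,  θ₁₂ = bearing PM-87→MET-21 = 115.290°
dₓₜ = R·arcsin(sin δ₁₃ · sin(θ₁₃ − θ₁₂)) = 6370·arcsin(0.02901·sin(44.840°)) = 130.322 km
|dₓₜ| = 130.322 km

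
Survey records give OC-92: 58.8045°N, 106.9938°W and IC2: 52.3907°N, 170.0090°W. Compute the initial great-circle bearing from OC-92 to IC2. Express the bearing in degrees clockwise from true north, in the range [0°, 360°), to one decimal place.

287.7°

Δλ = -63.0152°
y = sin Δλ · cos φ₂ = -0.543831
x = cos φ₁ sin φ₂ − sin φ₁ cos φ₂ cos Δλ = 0.173449
θ = atan2(y, x) = -72.3105° → 287.6895° (mod 360°)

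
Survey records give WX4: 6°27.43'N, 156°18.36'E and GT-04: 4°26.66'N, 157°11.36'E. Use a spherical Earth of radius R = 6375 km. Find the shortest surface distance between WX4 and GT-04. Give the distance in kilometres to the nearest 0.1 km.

WX4: φ = +6.45717°, λ = +156.30600°
GT-04: φ = +4.44433°, λ = +157.18933°
Δφ = -2.0128°,  Δλ = 0.8833°
a = sin²(Δφ/2) + cos φ₁ cos φ₂ sin²(Δλ/2) = 0.000367
c = 2·arcsin(√a) = 0.038336 rad = 2.1965°
d = R·c = 6375 × 0.038336 = 244.4 km

244.4 km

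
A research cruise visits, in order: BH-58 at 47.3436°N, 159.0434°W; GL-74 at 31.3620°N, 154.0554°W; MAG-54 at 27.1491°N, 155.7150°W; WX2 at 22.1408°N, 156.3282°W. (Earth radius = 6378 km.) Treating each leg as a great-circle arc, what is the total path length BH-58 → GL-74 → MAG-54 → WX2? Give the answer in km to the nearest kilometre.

BH-58→GL-74: c = 0.286783 rad, d = 1829.10 km
GL-74→MAG-54: c = 0.077747 rad, d = 495.87 km
MAG-54→WX2: c = 0.087950 rad, d = 560.95 km
Total = 1829.10 + 495.87 + 560.95 = 2885.92 km

2886 km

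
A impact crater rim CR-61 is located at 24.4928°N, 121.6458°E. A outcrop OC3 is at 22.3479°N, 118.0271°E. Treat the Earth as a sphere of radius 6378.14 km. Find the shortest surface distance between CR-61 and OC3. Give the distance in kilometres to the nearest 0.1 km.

Δφ = -2.1449°,  Δλ = -3.6187°
a = sin²(Δφ/2) + cos φ₁ cos φ₂ sin²(Δλ/2) = 0.001189
c = 2·arcsin(√a) = 0.068988 rad = 3.9527°
d = R·c = 6378.14 × 0.068988 = 440.0 km

440.0 km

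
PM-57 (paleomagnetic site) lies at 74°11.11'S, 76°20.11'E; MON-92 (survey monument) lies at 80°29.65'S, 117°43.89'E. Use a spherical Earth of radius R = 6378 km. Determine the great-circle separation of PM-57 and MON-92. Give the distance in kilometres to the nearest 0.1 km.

1188.1 km

PM-57: φ = -74.18517°, λ = +76.33517°
MON-92: φ = -80.49417°, λ = +117.73150°
Δφ = -6.3090°,  Δλ = 41.3963°
a = sin²(Δφ/2) + cos φ₁ cos φ₂ sin²(Δλ/2) = 0.008651
c = 2·arcsin(√a) = 0.186287 rad = 10.6735°
d = R·c = 6378 × 0.186287 = 1188.1 km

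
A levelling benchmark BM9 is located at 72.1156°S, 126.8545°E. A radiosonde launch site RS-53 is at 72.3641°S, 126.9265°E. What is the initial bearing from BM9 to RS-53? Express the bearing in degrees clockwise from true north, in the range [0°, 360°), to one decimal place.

175.0°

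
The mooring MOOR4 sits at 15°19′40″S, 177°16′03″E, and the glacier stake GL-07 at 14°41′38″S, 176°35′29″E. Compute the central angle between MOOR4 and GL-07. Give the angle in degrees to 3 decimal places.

0.910°

MOOR4: φ = -15.32778°, λ = +177.26750°
GL-07: φ = -14.69389°, λ = +176.59139°
Δφ = 0.6339°,  Δλ = -0.6761°
a = sin²(Δφ/2) + cos φ₁ cos φ₂ sin²(Δλ/2) = 0.000063
c = 2·arcsin(√a) = 0.015884 rad = 0.9101°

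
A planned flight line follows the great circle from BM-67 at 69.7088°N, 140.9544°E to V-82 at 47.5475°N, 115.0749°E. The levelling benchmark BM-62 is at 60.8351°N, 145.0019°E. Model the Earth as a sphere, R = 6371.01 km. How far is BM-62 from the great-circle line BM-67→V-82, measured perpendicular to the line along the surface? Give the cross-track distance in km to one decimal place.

δ₁₃ = central angle BM-67→BM-62 = 0.157584 rad  (haversine)
θ₁₃ = bearing BM-67→BM-62 = 167.339°,  θ₁₂ = bearing BM-67→V-82 = 223.201°
dₓₜ = R·arcsin(sin δ₁₃ · sin(θ₁₃ − θ₁₂)) = 6371.01·arcsin(0.15693·sin(-55.862°)) = -829.883 km
|dₓₜ| = 829.883 km

829.9 km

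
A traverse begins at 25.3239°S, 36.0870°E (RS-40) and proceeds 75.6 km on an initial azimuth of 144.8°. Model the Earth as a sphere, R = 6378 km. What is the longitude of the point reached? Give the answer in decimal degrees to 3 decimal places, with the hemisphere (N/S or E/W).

36.522°E

δ = d/R = 75.6/6378 = 0.011853 rad
φ₂ = arcsin(sin φ₁ cos δ + cos φ₁ sin δ cos θ)
   = arcsin(-0.42773·0.99993 + 0.90390·0.01185·-0.81714) = -25.87822°
λ₂ = λ₁ + atan2(sin θ sin δ cos φ₁, cos δ − sin φ₁ sin φ₂) = 36.52210°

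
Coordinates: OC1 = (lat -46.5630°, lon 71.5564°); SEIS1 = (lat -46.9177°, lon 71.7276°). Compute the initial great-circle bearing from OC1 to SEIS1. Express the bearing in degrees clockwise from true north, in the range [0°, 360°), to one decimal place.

Δλ = 0.1712°
y = sin Δλ · cos φ₂ = 0.002041
x = cos φ₁ sin φ₂ − sin φ₁ cos φ₂ cos Δλ = -0.006193
θ = atan2(y, x) = 161.7596° → 161.7596° (mod 360°)

161.8°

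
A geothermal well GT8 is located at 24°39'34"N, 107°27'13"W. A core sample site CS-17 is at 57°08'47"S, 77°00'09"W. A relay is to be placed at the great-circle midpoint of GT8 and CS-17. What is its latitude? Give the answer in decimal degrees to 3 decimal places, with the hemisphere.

GT8: φ = +24.65944°, λ = -107.45361°
CS-17: φ = -57.14639°, λ = -77.00250°
Bx = cos φ₂ cos Δλ = 0.467664,  By = cos φ₂ sin Δλ = 0.274938
φₘ = atan2(sin φ₁ + sin φ₂, √((cos φ₁ + Bx)² + By²)) = -16.76432°
λₘ = λ₁ + atan2(By, cos φ₁ + Bx) = -96.15792°

16.764°S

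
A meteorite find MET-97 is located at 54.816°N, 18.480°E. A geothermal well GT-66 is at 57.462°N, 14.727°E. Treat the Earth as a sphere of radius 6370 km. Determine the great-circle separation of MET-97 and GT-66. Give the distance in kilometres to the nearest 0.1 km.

374.8 km

Δφ = 2.6460°,  Δλ = -3.7530°
a = sin²(Δφ/2) + cos φ₁ cos φ₂ sin²(Δλ/2) = 0.000865
c = 2·arcsin(√a) = 0.058844 rad = 3.3715°
d = R·c = 6370 × 0.058844 = 374.8 km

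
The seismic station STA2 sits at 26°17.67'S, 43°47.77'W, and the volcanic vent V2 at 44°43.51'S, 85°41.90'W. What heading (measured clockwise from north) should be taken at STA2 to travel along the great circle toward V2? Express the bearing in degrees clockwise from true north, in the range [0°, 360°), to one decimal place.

STA2: φ = -26.29450°, λ = -43.79617°
V2: φ = -44.72517°, λ = -85.69833°
Δλ = -41.9022°
y = sin Δλ · cos φ₂ = -0.474509
x = cos φ₁ sin φ₂ − sin φ₁ cos φ₂ cos Δλ = -0.396639
θ = atan2(y, x) = -129.8921° → 230.1079° (mod 360°)

230.1°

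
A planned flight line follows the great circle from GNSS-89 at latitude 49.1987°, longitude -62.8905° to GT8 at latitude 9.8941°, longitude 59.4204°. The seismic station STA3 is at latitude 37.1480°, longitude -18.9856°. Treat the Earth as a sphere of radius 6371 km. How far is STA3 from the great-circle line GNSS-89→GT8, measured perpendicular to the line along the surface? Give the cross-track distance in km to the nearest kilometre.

2097 km

δ₁₃ = central angle GNSS-89→STA3 = 0.587401 rad  (haversine)
θ₁₃ = bearing GNSS-89→STA3 = 94.152°,  θ₁₂ = bearing GNSS-89→GT8 = 58.467°
dₓₜ = R·arcsin(sin δ₁₃ · sin(θ₁₃ − θ₁₂)) = 6371·arcsin(0.55420·sin(35.686°)) = 2097.330 km
|dₓₜ| = 2097.330 km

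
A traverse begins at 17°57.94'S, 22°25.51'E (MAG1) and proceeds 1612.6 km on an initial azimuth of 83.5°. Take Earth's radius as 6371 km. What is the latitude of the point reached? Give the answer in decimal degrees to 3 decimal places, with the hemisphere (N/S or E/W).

MAG1: φ = -17.96567°, λ = +22.42517°
δ = d/R = 1612.6/6371 = 0.253116 rad
φ₂ = arcsin(sin φ₁ cos δ + cos φ₁ sin δ cos θ)
   = arcsin(-0.30845·0.96814 + 0.95124·0.25042·0.11320) = -15.76263°
λ₂ = λ₁ + atan2(sin θ sin δ cos φ₁, cos δ − sin φ₁ sin φ₂) = 37.40825°

15.763°S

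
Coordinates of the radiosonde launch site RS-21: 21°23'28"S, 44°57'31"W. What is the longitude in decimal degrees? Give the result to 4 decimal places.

44° + 57′/60 + 31″/3600 = 44 + 0.95000 + 0.00861 = 44.9586°

44.9586°W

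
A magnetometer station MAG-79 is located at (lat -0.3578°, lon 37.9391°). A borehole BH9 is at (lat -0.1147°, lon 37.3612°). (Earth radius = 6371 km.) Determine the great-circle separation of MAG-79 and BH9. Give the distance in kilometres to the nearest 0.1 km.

69.7 km

Δφ = 0.2431°,  Δλ = -0.5779°
a = sin²(Δφ/2) + cos φ₁ cos φ₂ sin²(Δλ/2) = 0.000030
c = 2·arcsin(√a) = 0.010942 rad = 0.6269°
d = R·c = 6371 × 0.010942 = 69.7 km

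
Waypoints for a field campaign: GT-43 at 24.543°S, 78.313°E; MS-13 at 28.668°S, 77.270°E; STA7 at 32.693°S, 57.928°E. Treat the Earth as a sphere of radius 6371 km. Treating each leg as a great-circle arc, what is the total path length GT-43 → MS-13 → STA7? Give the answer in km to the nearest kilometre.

GT-43→MS-13: c = 0.073810 rad, d = 470.25 km
MS-13→STA7: c = 0.298236 rad, d = 1900.06 km
Total = 470.25 + 1900.06 = 2370.30 km

2370 km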